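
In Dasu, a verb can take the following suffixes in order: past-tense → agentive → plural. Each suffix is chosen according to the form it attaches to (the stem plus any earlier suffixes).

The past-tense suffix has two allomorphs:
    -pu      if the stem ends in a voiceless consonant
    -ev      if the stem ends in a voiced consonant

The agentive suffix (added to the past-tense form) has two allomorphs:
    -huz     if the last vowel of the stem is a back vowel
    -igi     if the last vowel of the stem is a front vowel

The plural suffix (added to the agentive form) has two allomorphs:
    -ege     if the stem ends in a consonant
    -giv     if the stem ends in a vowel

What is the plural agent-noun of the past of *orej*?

The final consonant of *orej* is /j/, which is voiced, so the past-tense suffix is -ev, giving *orejev*.
The past-tense form *orejev* — last vowel /e/ (a front vowel) → -igi → *orejevigi*.
The agentive form *orejevigi*: final sound = /i/, a vowel → -giv → *orejevigigiv*.

orejevigigiv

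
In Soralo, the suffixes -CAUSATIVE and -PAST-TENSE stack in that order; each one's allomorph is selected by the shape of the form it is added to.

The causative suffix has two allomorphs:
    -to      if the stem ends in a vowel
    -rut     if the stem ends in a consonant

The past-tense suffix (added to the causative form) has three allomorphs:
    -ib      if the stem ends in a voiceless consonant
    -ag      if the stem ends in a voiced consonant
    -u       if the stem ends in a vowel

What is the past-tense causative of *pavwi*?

The final sound of *pavwi* is /i/, which is a vowel, so the causative suffix is -to, giving *pavwito*.
The final sound of the causative form *pavwito* is /o/, which is a vowel, so the past-tense suffix is -u, giving *pavwitou*.

pavwitou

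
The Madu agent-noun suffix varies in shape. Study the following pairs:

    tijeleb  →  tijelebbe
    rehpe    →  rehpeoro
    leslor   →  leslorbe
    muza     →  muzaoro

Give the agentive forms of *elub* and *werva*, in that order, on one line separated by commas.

The alternation tracks the final sound of the stem — -be when the stem ends in a consonant (*tijeleb*, *leslor*); -oro when the stem ends in a vowel (*rehpe*, *muza*).
Since the final sound of *elub* is /b/ (a consonant), it takes -be, giving *elubbe*.
The final sound of *werva* is /a/, which is a vowel, so the suffix is -oro, giving *wervaoro*.

elubbe, wervaoro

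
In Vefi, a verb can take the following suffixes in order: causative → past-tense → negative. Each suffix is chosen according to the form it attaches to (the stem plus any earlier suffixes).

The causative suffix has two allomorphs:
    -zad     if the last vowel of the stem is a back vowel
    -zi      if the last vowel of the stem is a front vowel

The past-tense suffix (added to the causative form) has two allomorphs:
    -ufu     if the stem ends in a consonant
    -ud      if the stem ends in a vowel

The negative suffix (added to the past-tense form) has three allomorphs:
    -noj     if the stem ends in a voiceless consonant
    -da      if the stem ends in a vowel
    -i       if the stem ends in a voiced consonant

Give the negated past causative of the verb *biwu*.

*biwu* — last vowel /u/ (a back vowel) → -zad → *biwuzad*.
The final sound of the causative form *biwuzad* is /d/, which is a consonant, so the past-tense suffix is -ufu, giving *biwuzadufu*.
The final sound of the past-tense form *biwuzadufu* is /u/, which is a vowel, so the negative suffix is -da, giving *biwuzadufuda*.

biwuzadufuda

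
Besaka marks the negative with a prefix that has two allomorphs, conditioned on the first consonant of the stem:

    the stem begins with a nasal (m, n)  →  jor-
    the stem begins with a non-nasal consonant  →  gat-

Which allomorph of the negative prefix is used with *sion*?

*sion*: first consonant = /s/, non-nasal → gat-.

gat-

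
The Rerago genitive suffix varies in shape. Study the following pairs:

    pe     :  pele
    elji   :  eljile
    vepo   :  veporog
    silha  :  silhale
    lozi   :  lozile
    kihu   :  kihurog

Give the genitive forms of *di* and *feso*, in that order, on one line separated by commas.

The pattern is rounding harmony: -rog when the last vowel of the stem is a rounded vowel (*vepo*, *kihu*); -le when the last vowel of the stem is an unrounded vowel (*pe*, *elji*, *silha*, *lozi*).
*di*: last vowel = /i/, an unrounded vowel → -le → *dile*.
The last vowel of *feso* is /o/, which is a rounded vowel, so the suffix is -rog, giving *fesorog*.

dile, fesorog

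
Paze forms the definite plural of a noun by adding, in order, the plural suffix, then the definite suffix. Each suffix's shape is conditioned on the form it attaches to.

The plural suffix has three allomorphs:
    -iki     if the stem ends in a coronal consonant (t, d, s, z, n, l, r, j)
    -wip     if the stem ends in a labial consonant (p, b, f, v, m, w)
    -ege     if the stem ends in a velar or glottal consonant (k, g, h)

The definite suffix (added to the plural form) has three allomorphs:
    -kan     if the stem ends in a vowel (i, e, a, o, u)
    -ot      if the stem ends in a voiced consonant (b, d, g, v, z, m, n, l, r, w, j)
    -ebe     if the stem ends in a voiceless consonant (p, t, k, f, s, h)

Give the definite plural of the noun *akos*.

The final consonant of *akos* is /s/, which is coronal, so the plural suffix is -iki, giving *akosiki*.
The plural form *akosiki* — final sound /i/ (a vowel) → -kan → *akosikikan*.

akosikikan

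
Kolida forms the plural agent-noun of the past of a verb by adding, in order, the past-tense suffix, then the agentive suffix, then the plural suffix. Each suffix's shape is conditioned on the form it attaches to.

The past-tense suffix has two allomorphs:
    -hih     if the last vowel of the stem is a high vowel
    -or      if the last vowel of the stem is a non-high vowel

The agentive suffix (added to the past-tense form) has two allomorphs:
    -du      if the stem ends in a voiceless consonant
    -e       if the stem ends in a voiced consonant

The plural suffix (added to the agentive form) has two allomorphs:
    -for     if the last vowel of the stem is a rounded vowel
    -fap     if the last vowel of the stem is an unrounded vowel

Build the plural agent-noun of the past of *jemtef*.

jemteforefap

*jemtef* — last vowel /e/ (a non-high vowel) → -or → *jemtefor*.
The past-tense form *jemtefor*: final consonant = /r/, voiced → -e → *jemtefore*.
Since the last vowel of the agentive form *jemtefore* is /e/ (an unrounded vowel), it takes -fap, giving *jemteforefap*.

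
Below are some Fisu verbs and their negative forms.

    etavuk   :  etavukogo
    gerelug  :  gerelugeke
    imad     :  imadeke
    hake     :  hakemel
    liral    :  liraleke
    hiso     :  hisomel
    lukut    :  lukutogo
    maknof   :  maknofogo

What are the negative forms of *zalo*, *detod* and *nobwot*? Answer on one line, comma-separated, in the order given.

Looking at the final sound of each stem: -ogo when the stem ends in a voiceless consonant (*etavuk*, *lukut*, *maknof*); -eke when the stem ends in a voiced consonant (*gerelug*, *imad*, *liral*); -mel when the stem ends in a vowel (*hake*, *hiso*).
Since the final sound of *zalo* is /o/ (a vowel), it takes -mel, giving *zalomel*.
Since the final sound of *detod* is /d/ (a voiced consonant), it takes -eke, giving *detodeke*.
*nobwot* — final sound /t/ (a voiceless consonant) → -ogo → *nobwotogo*.

zalomel, detodeke, nobwotogo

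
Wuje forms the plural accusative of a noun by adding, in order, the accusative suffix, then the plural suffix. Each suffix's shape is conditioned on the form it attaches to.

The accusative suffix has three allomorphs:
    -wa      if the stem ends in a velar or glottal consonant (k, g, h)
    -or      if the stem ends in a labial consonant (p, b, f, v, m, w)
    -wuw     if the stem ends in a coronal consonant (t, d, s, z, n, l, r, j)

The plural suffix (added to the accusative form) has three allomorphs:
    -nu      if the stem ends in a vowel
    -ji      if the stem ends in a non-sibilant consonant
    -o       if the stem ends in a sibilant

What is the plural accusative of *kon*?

konwuwji

*kon* — final consonant /n/ (coronal) → -wuw → *konwuw*.
The accusative form *konwuw* — final sound /w/ (a non-sibilant consonant) → -ji → *konwuwji*.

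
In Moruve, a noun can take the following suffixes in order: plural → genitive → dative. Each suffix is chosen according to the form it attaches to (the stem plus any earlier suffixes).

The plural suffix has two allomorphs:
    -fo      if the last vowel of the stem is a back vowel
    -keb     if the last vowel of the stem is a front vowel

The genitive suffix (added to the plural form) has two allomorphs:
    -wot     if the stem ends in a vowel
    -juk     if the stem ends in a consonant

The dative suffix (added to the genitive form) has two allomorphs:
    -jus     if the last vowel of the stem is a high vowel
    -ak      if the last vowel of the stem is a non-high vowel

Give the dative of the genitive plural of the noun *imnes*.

*imnes*: last vowel = /e/, a front vowel → -keb → *imneskeb*.
Since the final sound of the plural form *imneskeb* is /b/ (a consonant), it takes -juk, giving *imneskebjuk*.
Since the last vowel of the genitive form *imneskebjuk* is /u/ (a high vowel), it takes -jus, giving *imneskebjukjus*.

imneskebjukjus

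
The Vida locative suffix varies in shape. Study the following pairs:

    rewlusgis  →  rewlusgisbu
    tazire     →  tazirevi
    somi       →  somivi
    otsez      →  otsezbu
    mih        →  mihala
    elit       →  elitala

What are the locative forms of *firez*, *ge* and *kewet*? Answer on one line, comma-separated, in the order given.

firezbu, gevi, kewetala

The pattern is sibilance of the final sound: -bu when the stem ends in a sibilant (*rewlusgis*, *otsez*); -ala when the stem ends in a non-sibilant consonant (*mih*, *elit*); -vi when the stem ends in a vowel (*tazire*, *somi*).
*firez* — final sound /z/ (a sibilant) → -bu → *firezbu*.
*ge*: final sound = /e/, a vowel → -vi → *gevi*.
*kewet*: final sound = /t/, a non-sibilant consonant → -ala → *kewetala*.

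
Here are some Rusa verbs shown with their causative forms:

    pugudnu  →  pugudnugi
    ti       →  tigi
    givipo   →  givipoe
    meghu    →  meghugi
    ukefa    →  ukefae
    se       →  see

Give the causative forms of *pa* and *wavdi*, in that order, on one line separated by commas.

pae, wavdigi

Looking at the last vowel of each stem: -gi when the last vowel of the stem is a high vowel (*pugudnu*, *ti*, *meghu*); -e when the last vowel of the stem is a non-high vowel (*givipo*, *ukefa*, *se*).
Since the last vowel of *pa* is /a/ (a non-high vowel), it takes -e, giving *pae*.
Since the last vowel of *wavdi* is /i/ (a high vowel), it takes -gi, giving *wavdigi*.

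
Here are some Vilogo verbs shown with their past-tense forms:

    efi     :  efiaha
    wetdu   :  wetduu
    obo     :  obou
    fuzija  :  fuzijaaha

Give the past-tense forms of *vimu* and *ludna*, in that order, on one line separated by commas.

The suffix is conditioned by the last vowel: -u when the last vowel of the stem is a rounded vowel (*wetdu*, *obo*); -aha when the last vowel of the stem is an unrounded vowel (*efi*, *fuzija*).
*vimu*: last vowel = /u/, a rounded vowel → -u → *vimuu*.
*ludna*: last vowel = /a/, an unrounded vowel → -aha → *ludnaaha*.

vimuu, ludnaaha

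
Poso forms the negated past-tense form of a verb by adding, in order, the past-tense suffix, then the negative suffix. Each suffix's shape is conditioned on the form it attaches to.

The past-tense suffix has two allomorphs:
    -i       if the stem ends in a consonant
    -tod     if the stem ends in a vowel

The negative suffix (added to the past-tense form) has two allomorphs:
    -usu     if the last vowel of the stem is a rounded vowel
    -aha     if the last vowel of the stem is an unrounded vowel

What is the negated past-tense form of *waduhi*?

*waduhi*: final sound = /i/, a vowel → -tod → *waduhitod*.
The past-tense form *waduhitod* — last vowel /o/ (a rounded vowel) → -usu → *waduhitodusu*.

waduhitodusu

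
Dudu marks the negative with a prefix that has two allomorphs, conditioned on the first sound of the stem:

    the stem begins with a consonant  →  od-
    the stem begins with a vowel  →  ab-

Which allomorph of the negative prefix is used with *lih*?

Since the first sound of *lih* is /l/ (a consonant), it takes od-.

od-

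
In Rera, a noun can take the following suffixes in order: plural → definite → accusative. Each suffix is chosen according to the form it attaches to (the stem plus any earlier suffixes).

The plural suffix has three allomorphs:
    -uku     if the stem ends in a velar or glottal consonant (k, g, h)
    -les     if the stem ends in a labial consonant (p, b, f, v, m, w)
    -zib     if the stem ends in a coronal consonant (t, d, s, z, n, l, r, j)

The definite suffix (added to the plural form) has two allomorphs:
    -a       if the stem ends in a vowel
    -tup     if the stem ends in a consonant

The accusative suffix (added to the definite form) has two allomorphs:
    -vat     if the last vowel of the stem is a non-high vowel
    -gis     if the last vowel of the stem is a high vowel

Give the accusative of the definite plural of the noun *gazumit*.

*gazumit*: final consonant = /t/, coronal → -zib → *gazumitzib*.
The final sound of the plural form *gazumitzib* is /b/, which is a consonant, so the definite suffix is -tup, giving *gazumitzibtup*.
The definite form *gazumitzibtup*: last vowel = /u/, a high vowel → -gis → *gazumitzibtupgis*.

gazumitzibtupgis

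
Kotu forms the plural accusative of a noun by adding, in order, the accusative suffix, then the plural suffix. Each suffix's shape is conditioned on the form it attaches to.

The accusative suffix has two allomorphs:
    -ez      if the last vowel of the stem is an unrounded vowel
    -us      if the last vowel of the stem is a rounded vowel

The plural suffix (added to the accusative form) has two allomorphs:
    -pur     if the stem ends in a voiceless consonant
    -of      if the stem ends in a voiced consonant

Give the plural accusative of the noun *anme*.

anmeezof

The last vowel of *anme* is /e/, which is an unrounded vowel, so the accusative suffix is -ez, giving *anmeez*.
The accusative form *anmeez*: final consonant = /z/, voiced → -of → *anmeezof*.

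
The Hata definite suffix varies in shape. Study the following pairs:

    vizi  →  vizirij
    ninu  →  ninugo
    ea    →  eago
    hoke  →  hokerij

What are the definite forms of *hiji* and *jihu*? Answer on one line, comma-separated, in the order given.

The suffix is conditioned by the last vowel: -rij when the last vowel of the stem is a front vowel (*vizi*, *hoke*); -go when the last vowel of the stem is a back vowel (*ninu*, *ea*).
*hiji* — last vowel /i/ (a front vowel) → -rij → *hijirij*.
*jihu* — last vowel /u/ (a back vowel) → -go → *jihugo*.

hijirij, jihugo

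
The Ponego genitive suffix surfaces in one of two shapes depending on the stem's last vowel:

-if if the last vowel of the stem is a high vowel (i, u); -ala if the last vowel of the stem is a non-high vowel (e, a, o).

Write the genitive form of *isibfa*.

Since the last vowel of *isibfa* is /a/ (a non-high vowel), it takes -ala, giving *isibfaala*.

isibfaala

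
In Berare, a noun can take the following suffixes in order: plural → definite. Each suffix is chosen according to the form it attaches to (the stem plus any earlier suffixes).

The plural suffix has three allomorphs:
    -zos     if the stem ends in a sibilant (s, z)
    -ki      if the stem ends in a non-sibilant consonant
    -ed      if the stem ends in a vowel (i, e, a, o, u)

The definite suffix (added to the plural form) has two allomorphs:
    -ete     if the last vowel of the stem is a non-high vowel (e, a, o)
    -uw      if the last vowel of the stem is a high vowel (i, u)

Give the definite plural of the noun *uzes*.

uzeszosete

*uzes* — final sound /s/ (a sibilant) → -zos → *uzeszos*.
The plural form *uzeszos*: last vowel = /o/, a non-high vowel → -ete → *uzeszosete*.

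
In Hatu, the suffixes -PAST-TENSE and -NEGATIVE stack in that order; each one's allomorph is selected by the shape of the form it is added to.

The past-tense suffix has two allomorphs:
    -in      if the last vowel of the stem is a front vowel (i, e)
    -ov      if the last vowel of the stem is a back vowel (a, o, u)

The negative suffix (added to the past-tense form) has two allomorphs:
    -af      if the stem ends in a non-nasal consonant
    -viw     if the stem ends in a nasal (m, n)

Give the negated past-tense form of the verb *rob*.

The last vowel of *rob* is /o/, which is a back vowel, so the past-tense suffix is -ov, giving *robov*.
Since the final consonant of the past-tense form *robov* is /v/ (non-nasal), it takes -af, giving *robovaf*.

robovaf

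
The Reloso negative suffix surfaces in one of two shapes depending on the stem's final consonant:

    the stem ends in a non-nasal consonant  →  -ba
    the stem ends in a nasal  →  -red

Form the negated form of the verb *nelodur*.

The final consonant of *nelodur* is /r/, which is non-nasal, so the suffix is -ba, giving *nelodurba*.

nelodurba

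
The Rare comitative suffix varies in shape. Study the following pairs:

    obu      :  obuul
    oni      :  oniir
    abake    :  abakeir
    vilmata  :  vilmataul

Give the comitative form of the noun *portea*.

The suffix is conditioned by the last vowel: -ir when the last vowel of the stem is a front vowel (*oni*, *abake*); -ul when the last vowel of the stem is a back vowel (*obu*, *vilmata*).
*portea* — last vowel /a/ (a back vowel) → -ul → *porteaul*.

porteaul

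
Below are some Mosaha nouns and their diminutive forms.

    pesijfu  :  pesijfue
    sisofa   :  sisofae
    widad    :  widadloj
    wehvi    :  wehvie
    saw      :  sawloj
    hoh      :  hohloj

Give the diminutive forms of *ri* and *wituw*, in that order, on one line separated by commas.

The alternation tracks the final sound of the stem — -loj when the stem ends in a consonant (*widad*, *saw*, *hoh*); -e when the stem ends in a vowel (*pesijfu*, *sisofa*, *wehvi*).
*ri* — final sound /i/ (a vowel) → -e → *rie*.
Since the final sound of *wituw* is /w/ (a consonant), it takes -loj, giving *wituwloj*.

rie, wituwloj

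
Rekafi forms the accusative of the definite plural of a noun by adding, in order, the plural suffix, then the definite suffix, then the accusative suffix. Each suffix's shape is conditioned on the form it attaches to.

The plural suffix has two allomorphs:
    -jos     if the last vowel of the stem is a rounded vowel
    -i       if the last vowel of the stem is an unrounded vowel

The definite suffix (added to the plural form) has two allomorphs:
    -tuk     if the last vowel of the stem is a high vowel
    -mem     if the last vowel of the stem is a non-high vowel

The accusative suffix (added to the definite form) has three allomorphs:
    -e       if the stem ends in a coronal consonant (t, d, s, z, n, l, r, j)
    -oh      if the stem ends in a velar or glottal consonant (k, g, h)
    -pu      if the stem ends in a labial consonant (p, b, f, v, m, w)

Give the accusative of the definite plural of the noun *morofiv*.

*morofiv*: last vowel = /i/, an unrounded vowel → -i → *morofivi*.
Since the last vowel of the plural form *morofivi* is /i/ (a high vowel), it takes -tuk, giving *morofivituk*.
The definite form *morofivituk* — final consonant /k/ (velar/glottal) → -oh → *morofivitukoh*.

morofivitukoh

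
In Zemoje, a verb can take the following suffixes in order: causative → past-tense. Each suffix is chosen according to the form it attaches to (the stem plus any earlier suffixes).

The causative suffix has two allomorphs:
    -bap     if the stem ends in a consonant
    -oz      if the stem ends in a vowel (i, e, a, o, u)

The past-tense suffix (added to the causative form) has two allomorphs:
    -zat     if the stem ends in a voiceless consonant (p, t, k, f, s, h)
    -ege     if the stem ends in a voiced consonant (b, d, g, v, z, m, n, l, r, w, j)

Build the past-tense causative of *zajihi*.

zajihiozege

*zajihi*: final sound = /i/, a vowel → -oz → *zajihioz*.
Since the final consonant of the causative form *zajihioz* is /z/ (voiced), it takes -ege, giving *zajihiozege*.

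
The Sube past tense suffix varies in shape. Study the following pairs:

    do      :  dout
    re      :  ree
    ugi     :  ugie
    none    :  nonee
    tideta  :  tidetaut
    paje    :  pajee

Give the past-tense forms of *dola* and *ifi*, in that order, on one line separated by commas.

The alternation tracks the last vowel of the stem — -e when the last vowel of the stem is a front vowel (*re*, *ugi*, *none*, *paje*); -ut when the last vowel of the stem is a back vowel (*do*, *tideta*).
*dola* — last vowel /a/ (a back vowel) → -ut → *dolaut*.
Since the last vowel of *ifi* is /i/ (a front vowel), it takes -e, giving *ifie*.

dolaut, ifie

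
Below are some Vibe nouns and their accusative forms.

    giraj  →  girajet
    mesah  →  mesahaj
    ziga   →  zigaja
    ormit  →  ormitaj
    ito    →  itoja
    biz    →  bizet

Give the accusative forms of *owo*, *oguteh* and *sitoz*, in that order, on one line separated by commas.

The suffix is conditioned by the final sound: -aj when the stem ends in a voiceless consonant (*mesah*, *ormit*); -et when the stem ends in a voiced consonant (*giraj*, *biz*); -ja when the stem ends in a vowel (*ziga*, *ito*).
The final sound of *owo* is /o/, which is a vowel, so the suffix is -ja, giving *owoja*.
The final sound of *oguteh* is /h/, which is a voiceless consonant, so the suffix is -aj, giving *ogutehaj*.
*sitoz* — final sound /z/ (a voiced consonant) → -et → *sitozet*.

owoja, ogutehaj, sitozet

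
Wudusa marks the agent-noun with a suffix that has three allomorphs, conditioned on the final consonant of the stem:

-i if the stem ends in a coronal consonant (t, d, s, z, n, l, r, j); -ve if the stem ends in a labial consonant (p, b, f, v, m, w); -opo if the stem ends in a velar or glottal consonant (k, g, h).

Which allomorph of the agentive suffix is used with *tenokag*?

Since the final consonant of *tenokag* is /g/ (velar/glottal), it takes -opo.

-opo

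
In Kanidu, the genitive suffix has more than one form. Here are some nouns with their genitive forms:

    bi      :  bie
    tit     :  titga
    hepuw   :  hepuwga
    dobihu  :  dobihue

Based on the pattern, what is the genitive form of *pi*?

Looking at the final sound of each stem: -ga when the stem ends in a consonant (*tit*, *hepuw*); -e when the stem ends in a vowel (*bi*, *dobihu*).
Since the final sound of *pi* is /i/ (a vowel), it takes -e, giving *pie*.

pie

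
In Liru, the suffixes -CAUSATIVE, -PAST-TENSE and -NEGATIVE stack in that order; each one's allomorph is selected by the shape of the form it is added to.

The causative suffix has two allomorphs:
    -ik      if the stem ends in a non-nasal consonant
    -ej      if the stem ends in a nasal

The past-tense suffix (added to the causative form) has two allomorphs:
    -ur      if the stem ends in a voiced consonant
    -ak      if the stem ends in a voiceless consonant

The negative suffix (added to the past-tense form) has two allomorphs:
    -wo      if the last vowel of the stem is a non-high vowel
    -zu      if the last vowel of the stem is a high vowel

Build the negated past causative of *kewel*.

kewelikakwo

Since the final consonant of *kewel* is /l/ (non-nasal), it takes -ik, giving *kewelik*.
The causative form *kewelik*: final consonant = /k/, voiceless → -ak → *kewelikak*.
The last vowel of the past-tense form *kewelikak* is /a/, which is a non-high vowel, so the negative suffix is -wo, giving *kewelikakwo*.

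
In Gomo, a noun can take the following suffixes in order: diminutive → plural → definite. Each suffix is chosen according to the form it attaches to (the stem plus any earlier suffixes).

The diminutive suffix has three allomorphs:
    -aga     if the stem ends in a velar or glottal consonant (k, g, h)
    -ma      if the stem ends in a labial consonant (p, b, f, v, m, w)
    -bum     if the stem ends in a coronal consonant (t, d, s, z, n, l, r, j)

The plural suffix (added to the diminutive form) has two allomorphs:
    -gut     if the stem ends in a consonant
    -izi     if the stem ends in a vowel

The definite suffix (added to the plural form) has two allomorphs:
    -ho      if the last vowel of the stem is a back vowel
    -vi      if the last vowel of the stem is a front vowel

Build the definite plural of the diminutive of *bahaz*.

bahazbumgutho

The final consonant of *bahaz* is /z/, which is coronal, so the diminutive suffix is -bum, giving *bahazbum*.
The diminutive form *bahazbum* — final sound /m/ (a consonant) → -gut → *bahazbumgut*.
The plural form *bahazbumgut* — last vowel /u/ (a back vowel) → -ho → *bahazbumgutho*.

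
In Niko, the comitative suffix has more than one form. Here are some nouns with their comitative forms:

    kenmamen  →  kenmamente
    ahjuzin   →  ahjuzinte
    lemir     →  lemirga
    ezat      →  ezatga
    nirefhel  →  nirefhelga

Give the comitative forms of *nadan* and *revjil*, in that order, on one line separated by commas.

The pattern is nasality of the final consonant: -te when the stem ends in a nasal (*kenmamen*, *ahjuzin*); -ga when the stem ends in a non-nasal consonant (*lemir*, *ezat*, *nirefhel*).
*nadan* — final consonant /n/ (a nasal) → -te → *nadante*.
*revjil*: final consonant = /l/, non-nasal → -ga → *revjilga*.

nadante, revjilga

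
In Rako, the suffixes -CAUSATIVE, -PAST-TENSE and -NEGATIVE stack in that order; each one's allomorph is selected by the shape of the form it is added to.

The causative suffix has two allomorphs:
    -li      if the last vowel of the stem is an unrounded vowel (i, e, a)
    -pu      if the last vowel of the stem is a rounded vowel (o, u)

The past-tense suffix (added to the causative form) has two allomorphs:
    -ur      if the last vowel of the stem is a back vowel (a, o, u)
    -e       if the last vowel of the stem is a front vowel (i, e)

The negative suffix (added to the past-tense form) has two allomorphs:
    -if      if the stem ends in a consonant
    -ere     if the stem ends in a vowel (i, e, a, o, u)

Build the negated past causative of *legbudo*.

The last vowel of *legbudo* is /o/, which is a rounded vowel, so the causative suffix is -pu, giving *legbudopu*.
The last vowel of the causative form *legbudopu* is /u/, which is a back vowel, so the past-tense suffix is -ur, giving *legbudopuur*.
Since the final sound of the past-tense form *legbudopuur* is /r/ (a consonant), it takes -if, giving *legbudopuurif*.

legbudopuurif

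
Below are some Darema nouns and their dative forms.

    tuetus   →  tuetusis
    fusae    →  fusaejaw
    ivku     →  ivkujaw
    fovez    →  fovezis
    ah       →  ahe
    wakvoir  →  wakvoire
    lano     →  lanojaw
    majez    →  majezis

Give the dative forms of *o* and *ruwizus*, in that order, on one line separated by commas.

The pattern is sibilance of the final sound: -is when the stem ends in a sibilant (*tuetus*, *fovez*, *majez*); -e when the stem ends in a non-sibilant consonant (*ah*, *wakvoir*); -jaw when the stem ends in a vowel (*fusae*, *ivku*, *lano*).
*o*: final sound = /o/, a vowel → -jaw → *ojaw*.
Since the final sound of *ruwizus* is /s/ (a sibilant), it takes -is, giving *ruwizusis*.

ojaw, ruwizusis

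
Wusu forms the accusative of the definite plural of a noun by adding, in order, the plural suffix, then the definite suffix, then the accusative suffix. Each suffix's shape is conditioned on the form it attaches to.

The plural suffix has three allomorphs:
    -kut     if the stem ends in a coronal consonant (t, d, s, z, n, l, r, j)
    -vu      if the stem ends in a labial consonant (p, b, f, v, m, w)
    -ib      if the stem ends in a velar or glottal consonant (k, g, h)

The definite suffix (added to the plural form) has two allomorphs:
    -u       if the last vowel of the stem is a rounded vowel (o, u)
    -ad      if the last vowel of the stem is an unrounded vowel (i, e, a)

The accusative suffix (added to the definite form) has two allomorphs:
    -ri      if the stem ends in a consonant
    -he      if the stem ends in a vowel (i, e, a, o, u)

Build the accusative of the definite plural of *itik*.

itikibadri

*itik* — final consonant /k/ (velar/glottal) → -ib → *itikib*.
Since the last vowel of the plural form *itikib* is /i/ (an unrounded vowel), it takes -ad, giving *itikibad*.
The definite form *itikibad*: final sound = /d/, a consonant → -ri → *itikibadri*.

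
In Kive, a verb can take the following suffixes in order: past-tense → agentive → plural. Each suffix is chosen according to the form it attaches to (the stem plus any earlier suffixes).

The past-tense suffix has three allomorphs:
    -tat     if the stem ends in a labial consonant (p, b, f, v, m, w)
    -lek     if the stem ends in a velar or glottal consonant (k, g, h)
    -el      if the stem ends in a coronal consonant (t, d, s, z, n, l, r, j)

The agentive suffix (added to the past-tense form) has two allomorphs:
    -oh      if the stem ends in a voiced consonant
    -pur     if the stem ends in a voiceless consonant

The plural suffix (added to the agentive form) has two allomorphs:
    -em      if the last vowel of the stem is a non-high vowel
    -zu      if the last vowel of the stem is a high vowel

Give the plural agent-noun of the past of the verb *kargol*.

The final consonant of *kargol* is /l/, which is coronal, so the past-tense suffix is -el, giving *kargolel*.
The final consonant of the past-tense form *kargolel* is /l/, which is voiced, so the agentive suffix is -oh, giving *kargoleloh*.
The agentive form *kargoleloh*: last vowel = /o/, a non-high vowel → -em → *kargolelohem*.

kargolelohem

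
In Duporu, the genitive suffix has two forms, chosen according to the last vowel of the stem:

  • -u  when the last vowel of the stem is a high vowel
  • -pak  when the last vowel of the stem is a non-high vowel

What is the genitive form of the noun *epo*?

epopak

*epo*: last vowel = /o/, a non-high vowel → -pak → *epopak*.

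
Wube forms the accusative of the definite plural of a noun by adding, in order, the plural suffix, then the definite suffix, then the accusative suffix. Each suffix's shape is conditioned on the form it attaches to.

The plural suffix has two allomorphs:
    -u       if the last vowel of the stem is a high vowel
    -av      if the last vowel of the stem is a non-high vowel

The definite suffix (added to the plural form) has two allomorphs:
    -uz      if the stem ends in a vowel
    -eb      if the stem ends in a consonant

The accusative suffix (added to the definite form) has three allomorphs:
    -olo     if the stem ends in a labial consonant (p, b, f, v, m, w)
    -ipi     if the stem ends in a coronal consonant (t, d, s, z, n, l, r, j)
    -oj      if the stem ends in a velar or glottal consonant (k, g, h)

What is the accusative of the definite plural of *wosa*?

wosaavebolo

Since the last vowel of *wosa* is /a/ (a non-high vowel), it takes -av, giving *wosaav*.
The final sound of the plural form *wosaav* is /v/, which is a consonant, so the definite suffix is -eb, giving *wosaaveb*.
The definite form *wosaaveb*: final consonant = /b/, labial → -olo → *wosaavebolo*.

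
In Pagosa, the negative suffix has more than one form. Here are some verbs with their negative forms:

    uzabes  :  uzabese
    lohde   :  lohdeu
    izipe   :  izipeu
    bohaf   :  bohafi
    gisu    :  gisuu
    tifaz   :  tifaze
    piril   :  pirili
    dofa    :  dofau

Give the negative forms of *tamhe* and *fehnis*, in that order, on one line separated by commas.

tamheu, fehnise

The suffix is conditioned by the final sound: -e when the stem ends in a sibilant (*uzabes*, *tifaz*); -i when the stem ends in a non-sibilant consonant (*bohaf*, *piril*); -u when the stem ends in a vowel (*lohde*, *izipe*, *gisu*, *dofa*).
*tamhe* — final sound /e/ (a vowel) → -u → *tamheu*.
*fehnis*: final sound = /s/, a sibilant → -e → *fehnise*.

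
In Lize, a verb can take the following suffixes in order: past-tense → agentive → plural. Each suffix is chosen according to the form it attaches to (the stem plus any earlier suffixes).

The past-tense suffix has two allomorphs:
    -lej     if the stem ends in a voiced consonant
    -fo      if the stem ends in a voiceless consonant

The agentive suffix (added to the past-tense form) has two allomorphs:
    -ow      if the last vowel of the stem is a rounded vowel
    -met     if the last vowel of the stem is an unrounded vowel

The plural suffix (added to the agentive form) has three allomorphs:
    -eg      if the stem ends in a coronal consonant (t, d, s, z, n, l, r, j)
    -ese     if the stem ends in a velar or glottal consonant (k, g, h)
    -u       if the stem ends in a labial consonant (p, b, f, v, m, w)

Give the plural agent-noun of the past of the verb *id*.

The final consonant of *id* is /d/, which is voiced, so the past-tense suffix is -lej, giving *idlej*.
Since the last vowel of the past-tense form *idlej* is /e/ (an unrounded vowel), it takes -met, giving *idlejmet*.
The agentive form *idlejmet*: final consonant = /t/, coronal → -eg → *idlejmeteg*.

idlejmeteg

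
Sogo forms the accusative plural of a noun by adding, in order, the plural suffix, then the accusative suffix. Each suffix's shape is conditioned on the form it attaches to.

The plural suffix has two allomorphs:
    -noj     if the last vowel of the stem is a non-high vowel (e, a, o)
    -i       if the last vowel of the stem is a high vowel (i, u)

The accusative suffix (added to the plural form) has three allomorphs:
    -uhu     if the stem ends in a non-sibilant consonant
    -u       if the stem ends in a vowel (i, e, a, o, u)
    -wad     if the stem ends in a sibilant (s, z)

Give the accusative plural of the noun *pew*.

pewnojuhu

*pew* — last vowel /e/ (a non-high vowel) → -noj → *pewnoj*.
The final sound of the plural form *pewnoj* is /j/, which is a non-sibilant consonant, so the accusative suffix is -uhu, giving *pewnojuhu*.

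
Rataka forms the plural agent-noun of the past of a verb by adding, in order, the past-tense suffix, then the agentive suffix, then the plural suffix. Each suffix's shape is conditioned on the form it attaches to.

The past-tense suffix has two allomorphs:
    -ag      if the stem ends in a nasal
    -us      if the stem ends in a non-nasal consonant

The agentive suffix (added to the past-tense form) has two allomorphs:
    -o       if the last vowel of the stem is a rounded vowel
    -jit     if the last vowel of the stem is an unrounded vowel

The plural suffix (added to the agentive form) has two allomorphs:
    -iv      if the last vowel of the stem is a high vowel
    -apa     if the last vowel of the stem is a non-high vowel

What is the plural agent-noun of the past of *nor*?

*nor*: final consonant = /r/, non-nasal → -us → *norus*.
The last vowel of the past-tense form *norus* is /u/, which is a rounded vowel, so the agentive suffix is -o, giving *noruso*.
The agentive form *noruso* — last vowel /o/ (a non-high vowel) → -apa → *norusoapa*.

norusoapa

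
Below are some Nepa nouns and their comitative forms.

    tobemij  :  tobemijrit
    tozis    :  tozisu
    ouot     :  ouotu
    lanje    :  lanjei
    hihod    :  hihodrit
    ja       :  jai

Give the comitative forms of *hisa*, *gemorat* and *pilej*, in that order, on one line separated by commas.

The suffix is conditioned by the final sound: -u when the stem ends in a voiceless consonant (*tozis*, *ouot*); -rit when the stem ends in a voiced consonant (*tobemij*, *hihod*); -i when the stem ends in a vowel (*lanje*, *ja*).
Since the final sound of *hisa* is /a/ (a vowel), it takes -i, giving *hisai*.
*gemorat* — final sound /t/ (a voiceless consonant) → -u → *gemoratu*.
The final sound of *pilej* is /j/, which is a voiced consonant, so the suffix is -rit, giving *pilejrit*.

hisai, gemoratu, pilejrit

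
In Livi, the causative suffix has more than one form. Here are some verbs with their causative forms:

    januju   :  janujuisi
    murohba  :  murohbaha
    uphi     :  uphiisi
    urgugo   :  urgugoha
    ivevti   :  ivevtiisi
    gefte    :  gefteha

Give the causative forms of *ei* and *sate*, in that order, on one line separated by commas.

eiisi, sateha

The alternation tracks the last vowel of the stem — -isi when the last vowel of the stem is a high vowel (*januju*, *uphi*, *ivevti*); -ha when the last vowel of the stem is a non-high vowel (*murohba*, *urgugo*, *gefte*).
The last vowel of *ei* is /i/, which is a high vowel, so the suffix is -isi, giving *eiisi*.
*sate* — last vowel /e/ (a non-high vowel) → -ha → *sateha*.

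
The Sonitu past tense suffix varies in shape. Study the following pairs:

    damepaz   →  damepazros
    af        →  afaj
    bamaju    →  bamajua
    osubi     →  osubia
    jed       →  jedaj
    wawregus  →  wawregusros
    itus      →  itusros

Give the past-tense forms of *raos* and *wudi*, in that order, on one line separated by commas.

raosros, wudia

The pattern is sibilance of the final sound: -ros when the stem ends in a sibilant (*damepaz*, *wawregus*, *itus*); -aj when the stem ends in a non-sibilant consonant (*af*, *jed*); -a when the stem ends in a vowel (*bamaju*, *osubi*).
The final sound of *raos* is /s/, which is a sibilant, so the suffix is -ros, giving *raosros*.
*wudi*: final sound = /i/, a vowel → -a → *wudia*.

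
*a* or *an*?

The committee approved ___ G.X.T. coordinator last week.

a

The indefinite article is chosen by the initial *sound* of the following word, not its spelling.
The initialism *G.X.T.* is read letter by letter; the first letter, G, is pronounced /dʒiː/, which begins with a consonant sound.
So the article is *a*: The committee approved a G.X.T. coordinator last week.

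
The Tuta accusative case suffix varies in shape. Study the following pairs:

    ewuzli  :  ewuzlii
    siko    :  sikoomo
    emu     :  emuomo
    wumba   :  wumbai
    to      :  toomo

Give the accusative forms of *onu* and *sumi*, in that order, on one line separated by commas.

onuomo, sumii

Looking at the last vowel of each stem: -omo when the last vowel of the stem is a rounded vowel (*siko*, *emu*, *to*); -i when the last vowel of the stem is an unrounded vowel (*ewuzli*, *wumba*).
Since the last vowel of *onu* is /u/ (a rounded vowel), it takes -omo, giving *onuomo*.
*sumi* — last vowel /i/ (an unrounded vowel) → -i → *sumii*.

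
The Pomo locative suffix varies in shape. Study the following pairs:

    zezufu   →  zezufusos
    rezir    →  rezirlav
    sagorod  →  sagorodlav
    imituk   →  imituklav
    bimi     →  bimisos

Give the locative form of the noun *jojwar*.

The alternation tracks the final sound of the stem — -lav when the stem ends in a consonant (*rezir*, *sagorod*, *imituk*); -sos when the stem ends in a vowel (*zezufu*, *bimi*).
The final sound of *jojwar* is /r/, which is a consonant, so the suffix is -lav, giving *jojwarlav*.

jojwarlav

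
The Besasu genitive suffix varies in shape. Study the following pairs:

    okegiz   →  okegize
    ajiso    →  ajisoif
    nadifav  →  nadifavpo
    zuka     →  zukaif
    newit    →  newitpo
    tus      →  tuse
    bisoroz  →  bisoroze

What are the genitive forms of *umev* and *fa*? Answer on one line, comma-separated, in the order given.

The alternation tracks the final sound of the stem — -e when the stem ends in a sibilant (*okegiz*, *tus*, *bisoroz*); -po when the stem ends in a non-sibilant consonant (*nadifav*, *newit*); -if when the stem ends in a vowel (*ajiso*, *zuka*).
*umev* — final sound /v/ (a non-sibilant consonant) → -po → *umevpo*.
Since the final sound of *fa* is /a/ (a vowel), it takes -if, giving *faif*.

umevpo, faif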